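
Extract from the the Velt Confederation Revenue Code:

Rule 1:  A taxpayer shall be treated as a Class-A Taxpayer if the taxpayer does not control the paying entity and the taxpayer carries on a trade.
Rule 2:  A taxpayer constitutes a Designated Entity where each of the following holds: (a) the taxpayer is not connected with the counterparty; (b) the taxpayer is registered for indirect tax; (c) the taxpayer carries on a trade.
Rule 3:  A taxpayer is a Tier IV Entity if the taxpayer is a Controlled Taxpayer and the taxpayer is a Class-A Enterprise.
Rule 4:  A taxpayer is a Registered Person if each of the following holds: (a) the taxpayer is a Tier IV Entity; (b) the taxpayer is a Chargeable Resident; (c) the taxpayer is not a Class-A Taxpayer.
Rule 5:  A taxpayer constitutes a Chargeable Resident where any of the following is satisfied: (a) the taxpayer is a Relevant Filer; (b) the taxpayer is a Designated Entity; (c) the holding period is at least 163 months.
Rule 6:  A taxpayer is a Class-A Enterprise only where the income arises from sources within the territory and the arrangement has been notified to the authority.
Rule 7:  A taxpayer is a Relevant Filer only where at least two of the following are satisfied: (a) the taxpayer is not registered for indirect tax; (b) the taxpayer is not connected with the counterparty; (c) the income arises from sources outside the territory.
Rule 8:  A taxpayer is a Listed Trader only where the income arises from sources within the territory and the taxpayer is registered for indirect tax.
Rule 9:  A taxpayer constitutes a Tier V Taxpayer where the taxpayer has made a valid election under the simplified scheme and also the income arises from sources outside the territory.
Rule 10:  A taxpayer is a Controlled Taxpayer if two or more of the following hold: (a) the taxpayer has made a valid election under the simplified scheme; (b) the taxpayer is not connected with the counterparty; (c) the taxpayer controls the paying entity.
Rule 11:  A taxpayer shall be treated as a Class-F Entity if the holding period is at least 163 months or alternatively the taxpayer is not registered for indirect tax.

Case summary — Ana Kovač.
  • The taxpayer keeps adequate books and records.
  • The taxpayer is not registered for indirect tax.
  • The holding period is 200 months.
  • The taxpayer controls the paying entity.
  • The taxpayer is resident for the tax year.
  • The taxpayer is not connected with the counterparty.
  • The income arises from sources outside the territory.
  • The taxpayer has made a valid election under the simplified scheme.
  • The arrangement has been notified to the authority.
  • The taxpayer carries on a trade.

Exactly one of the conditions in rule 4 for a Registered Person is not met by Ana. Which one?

Tier IV Entity

rule 10 — Controlled Taxpayer: the taxpayer has made a valid election under the simplified scheme? yes; the taxpayer is not connected with the counterparty? yes; the taxpayer controls the paying entity? yes — 3 of 3 hold (need ≥2) → satisfied.
rule 6 — Class-A Enterprise: [the income arises from sources within the territory? no] AND [the arrangement has been notified to the authority? yes] → not satisfied.
rule 3 — Tier IV Entity: [Controlled Taxpayer (rule 10)? yes] AND [Class-A Enterprise (rule 6)? no] → not satisfied.
rule 7 — Relevant Filer: the taxpayer is not registered for indirect tax? yes; the taxpayer is not connected with the counterparty? yes; the income arises from sources outside the territory? yes — 3 of 3 hold (need ≥2) → satisfied.
rule 2 — Designated Entity: [the taxpayer is not connected with the counterparty? yes] AND [the taxpayer is registered for indirect tax? no] AND [the taxpayer carries on a trade? yes] → not satisfied.
rule 5 — Chargeable Resident: [Relevant Filer (rule 7)? yes] OR [Designated Entity (rule 2)? no] OR [holding period: 200 months ≥ 163 months? yes] → satisfied.
rule 1 — Class-A Taxpayer: [the taxpayer does not control the paying entity? no] AND [the taxpayer carries on a trade? yes] → not satisfied.
rule 4 — Registered Person: [Tier IV Entity (rule 3)? no] AND [Chargeable Resident (rule 5)? yes] AND [not a Class-A Taxpayer (rule 1)? yes] → not satisfied.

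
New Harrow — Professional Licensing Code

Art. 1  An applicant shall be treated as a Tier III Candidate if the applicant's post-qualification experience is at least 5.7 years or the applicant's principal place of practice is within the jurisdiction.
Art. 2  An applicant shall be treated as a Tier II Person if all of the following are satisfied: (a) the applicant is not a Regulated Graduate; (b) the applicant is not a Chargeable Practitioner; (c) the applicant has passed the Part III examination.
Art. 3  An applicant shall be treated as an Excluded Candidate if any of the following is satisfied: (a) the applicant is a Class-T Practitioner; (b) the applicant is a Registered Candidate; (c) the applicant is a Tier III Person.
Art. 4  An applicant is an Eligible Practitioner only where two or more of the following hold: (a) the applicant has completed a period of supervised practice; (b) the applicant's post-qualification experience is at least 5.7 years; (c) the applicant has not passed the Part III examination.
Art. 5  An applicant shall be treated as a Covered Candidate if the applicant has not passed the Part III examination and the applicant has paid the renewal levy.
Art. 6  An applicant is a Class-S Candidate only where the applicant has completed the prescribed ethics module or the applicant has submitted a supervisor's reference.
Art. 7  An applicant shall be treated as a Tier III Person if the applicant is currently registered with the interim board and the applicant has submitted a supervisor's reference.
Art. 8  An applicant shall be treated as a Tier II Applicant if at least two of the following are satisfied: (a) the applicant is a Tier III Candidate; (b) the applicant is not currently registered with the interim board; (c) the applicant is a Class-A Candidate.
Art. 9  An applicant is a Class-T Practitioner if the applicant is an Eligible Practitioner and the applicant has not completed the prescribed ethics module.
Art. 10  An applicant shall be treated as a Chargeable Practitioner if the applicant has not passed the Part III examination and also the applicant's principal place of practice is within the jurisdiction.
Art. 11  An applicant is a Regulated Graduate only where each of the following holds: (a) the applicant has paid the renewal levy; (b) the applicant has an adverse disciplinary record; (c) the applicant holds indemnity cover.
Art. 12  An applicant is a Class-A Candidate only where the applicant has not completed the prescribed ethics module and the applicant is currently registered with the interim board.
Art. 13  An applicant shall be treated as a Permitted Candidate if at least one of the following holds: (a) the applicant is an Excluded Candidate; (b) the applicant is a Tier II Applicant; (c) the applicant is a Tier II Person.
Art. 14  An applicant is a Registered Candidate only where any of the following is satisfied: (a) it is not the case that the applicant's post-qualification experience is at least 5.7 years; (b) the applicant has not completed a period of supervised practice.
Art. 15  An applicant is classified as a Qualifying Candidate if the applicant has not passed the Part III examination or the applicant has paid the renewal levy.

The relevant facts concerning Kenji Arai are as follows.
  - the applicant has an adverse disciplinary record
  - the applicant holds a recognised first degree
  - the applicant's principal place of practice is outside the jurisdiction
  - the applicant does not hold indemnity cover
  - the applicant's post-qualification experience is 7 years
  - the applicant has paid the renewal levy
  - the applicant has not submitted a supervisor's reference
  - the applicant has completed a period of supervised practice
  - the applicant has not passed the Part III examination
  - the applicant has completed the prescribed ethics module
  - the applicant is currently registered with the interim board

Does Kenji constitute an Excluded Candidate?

Under article 4: the applicant has completed a period of supervised practice? yes; applicant's post-qualification experience: 7 years ≥ 5.7 years? yes; the applicant has not passed the Part III examination? yes — 3 of 3 hold (need ≥2) → satisfied.
Under article 9: Eligible Practitioner (article 4)? yes; and the applicant has not completed the prescribed ethics module? no. So the applicant is not a Class-T Practitioner.
Under article 14: applicant's post-qualification experience: 7 years ≥ 5.7 years? yes, so negated condition no; or the applicant has not completed a period of supervised practice? no. So the applicant is not a Registered Candidate.
Under article 7: the applicant is currently registered with the interim board? yes; and the applicant has submitted a supervisor's reference? no. So the applicant is not a Tier III Person.
Under article 3: Class-T Practitioner (article 9)? no; or Registered Candidate (article 14)? no; or Tier III Person (article 7)? no. So the applicant is not an Excluded Candidate.

No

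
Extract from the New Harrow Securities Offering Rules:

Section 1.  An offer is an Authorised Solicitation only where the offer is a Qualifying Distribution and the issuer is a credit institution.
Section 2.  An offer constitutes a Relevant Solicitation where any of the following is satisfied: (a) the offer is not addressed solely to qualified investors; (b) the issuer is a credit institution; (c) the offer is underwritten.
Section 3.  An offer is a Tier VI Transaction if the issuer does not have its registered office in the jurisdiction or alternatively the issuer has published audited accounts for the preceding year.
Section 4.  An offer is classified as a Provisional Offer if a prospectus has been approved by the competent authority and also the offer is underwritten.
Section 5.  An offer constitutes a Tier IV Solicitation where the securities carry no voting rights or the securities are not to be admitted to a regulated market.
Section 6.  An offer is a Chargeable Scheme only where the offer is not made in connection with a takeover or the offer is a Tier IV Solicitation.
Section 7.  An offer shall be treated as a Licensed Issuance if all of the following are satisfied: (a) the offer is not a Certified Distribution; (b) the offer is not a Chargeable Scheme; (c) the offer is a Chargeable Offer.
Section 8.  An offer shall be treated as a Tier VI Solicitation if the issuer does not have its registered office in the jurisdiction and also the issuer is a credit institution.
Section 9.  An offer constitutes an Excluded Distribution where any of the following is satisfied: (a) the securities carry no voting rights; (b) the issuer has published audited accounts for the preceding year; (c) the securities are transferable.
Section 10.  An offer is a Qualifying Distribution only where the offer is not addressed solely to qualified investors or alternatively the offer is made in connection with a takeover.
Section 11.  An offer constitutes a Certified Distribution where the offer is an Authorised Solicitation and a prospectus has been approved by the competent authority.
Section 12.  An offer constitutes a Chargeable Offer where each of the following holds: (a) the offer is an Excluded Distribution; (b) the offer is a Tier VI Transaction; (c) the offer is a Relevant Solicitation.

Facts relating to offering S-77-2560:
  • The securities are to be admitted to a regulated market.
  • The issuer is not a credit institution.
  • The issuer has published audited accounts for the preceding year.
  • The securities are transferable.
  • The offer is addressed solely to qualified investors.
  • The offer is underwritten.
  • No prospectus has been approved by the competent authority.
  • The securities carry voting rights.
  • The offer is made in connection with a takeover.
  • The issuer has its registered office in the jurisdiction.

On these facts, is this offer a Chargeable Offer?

Yes

Under section 9: the securities carry no voting rights? no; or the issuer has published audited accounts for the preceding year? yes; or the securities are transferable? yes. So the offer is an Excluded Distribution.
Under section 3: the issuer does not have its registered office in the jurisdiction? no; or the issuer has published audited accounts for the preceding year? yes. So the offer is a Tier VI Transaction.
Under section 2: the offer is not addressed solely to qualified investors? no; or the issuer is a credit institution? no; or the offer is underwritten? yes. So the offer is a Relevant Solicitation.
Under section 12: Excluded Distribution (section 9)? yes; and Tier VI Transaction (section 3)? yes; and Relevant Solicitation (section 2)? yes. So the offer is a Chargeable Offer.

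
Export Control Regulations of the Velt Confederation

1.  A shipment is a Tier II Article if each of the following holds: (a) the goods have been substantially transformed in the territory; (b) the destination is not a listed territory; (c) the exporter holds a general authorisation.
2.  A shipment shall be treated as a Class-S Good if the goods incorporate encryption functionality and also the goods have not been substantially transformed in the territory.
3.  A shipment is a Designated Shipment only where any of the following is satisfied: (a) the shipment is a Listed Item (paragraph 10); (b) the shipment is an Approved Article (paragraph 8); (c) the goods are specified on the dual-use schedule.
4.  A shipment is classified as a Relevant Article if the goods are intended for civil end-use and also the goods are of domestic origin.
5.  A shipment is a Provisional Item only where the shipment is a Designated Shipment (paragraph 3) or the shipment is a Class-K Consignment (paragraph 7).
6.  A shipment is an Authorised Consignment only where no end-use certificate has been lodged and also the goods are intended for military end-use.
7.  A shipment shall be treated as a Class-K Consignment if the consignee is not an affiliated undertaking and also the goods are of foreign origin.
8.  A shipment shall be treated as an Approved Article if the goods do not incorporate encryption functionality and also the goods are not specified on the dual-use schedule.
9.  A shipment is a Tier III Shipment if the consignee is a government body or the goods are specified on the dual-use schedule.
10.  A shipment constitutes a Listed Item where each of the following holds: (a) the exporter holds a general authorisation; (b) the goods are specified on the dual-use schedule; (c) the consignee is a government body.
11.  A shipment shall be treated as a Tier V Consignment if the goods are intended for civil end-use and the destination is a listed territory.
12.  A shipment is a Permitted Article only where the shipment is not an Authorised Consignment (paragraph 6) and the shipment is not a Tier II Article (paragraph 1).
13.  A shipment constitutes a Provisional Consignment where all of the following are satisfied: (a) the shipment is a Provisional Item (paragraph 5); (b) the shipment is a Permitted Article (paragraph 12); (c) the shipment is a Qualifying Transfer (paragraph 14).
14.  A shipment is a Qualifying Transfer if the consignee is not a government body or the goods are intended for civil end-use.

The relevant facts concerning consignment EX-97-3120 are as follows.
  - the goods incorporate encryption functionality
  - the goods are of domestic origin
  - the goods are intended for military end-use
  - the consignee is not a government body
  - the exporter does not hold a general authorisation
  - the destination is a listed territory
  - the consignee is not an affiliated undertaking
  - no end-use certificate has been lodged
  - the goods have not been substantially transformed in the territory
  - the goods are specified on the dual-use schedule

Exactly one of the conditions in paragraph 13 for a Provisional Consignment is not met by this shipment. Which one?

Permitted Article

Under paragraph 10: the exporter holds a general authorisation? no; and the goods are specified on the dual-use schedule? yes; and the consignee is a government body? no. So the shipment is not a Listed Item.
Under paragraph 8: the goods do not incorporate encryption functionality? no; and the goods are not specified on the dual-use schedule? no. So the shipment is not an Approved Article.
Under paragraph 3: Listed Item (paragraph 10)? no; or Approved Article (paragraph 8)? no; or the goods are specified on the dual-use schedule? yes. So the shipment is a Designated Shipment.
Under paragraph 7: the consignee is not an affiliated undertaking? yes; and the goods are of foreign origin? no. So the shipment is not a Class-K Consignment.
Under paragraph 5: Designated Shipment (paragraph 3)? yes; or Class-K Consignment (paragraph 7)? no. So the shipment is a Provisional Item.
Under paragraph 6: no end-use certificate has been lodged? yes; and the goods are intended for military end-use? yes. So the shipment is an Authorised Consignment.
Under paragraph 1: the goods have been substantially transformed in the territory? no; and the destination is not a listed territory? no; and the exporter holds a general authorisation? no. So the shipment is not a Tier II Article.
Under paragraph 12: not an Authorised Consignment (paragraph 6)? no; and not a Tier II Article (paragraph 1)? yes. So the shipment is not a Permitted Article.
Under paragraph 14: the consignee is not a government body? yes; or the goods are intended for civil end-use? no. So the shipment is a Qualifying Transfer.
Under paragraph 13: Provisional Item (paragraph 5)? yes; and Permitted Article (paragraph 12)? no; and Qualifying Transfer (paragraph 14)? yes. So the shipment is not a Provisional Consignment.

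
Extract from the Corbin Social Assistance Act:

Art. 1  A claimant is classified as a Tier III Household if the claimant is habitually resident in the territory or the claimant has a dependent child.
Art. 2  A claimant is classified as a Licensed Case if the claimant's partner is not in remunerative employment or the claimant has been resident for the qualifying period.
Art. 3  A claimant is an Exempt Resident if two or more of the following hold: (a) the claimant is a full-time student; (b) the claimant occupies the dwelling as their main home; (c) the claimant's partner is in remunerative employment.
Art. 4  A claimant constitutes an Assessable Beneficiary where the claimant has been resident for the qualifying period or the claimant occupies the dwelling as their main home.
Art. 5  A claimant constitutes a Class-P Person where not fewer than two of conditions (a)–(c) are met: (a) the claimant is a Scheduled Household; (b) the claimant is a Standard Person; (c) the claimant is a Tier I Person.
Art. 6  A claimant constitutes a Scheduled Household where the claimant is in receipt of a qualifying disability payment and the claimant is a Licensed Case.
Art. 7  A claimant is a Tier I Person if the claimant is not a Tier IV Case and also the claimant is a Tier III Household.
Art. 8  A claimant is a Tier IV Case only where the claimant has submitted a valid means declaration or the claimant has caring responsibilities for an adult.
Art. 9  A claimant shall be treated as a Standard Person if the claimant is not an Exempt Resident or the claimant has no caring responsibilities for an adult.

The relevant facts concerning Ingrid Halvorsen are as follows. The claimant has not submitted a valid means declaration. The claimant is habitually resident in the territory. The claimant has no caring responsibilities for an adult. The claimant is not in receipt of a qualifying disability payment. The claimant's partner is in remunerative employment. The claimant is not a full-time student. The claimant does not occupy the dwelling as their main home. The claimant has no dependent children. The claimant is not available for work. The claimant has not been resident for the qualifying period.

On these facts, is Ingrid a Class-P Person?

Yes

article 2 — Licensed Case: [the claimant's partner is not in remunerative employment? no] OR [the claimant has been resident for the qualifying period? no] → not satisfied.
article 6 — Scheduled Household: [the claimant is in receipt of a qualifying disability payment? no] AND [Licensed Case (article 2)? no] → not satisfied.
article 3 — Exempt Resident: the claimant is a full-time student? no; the claimant occupies the dwelling as their main home? no; the claimant's partner is in remunerative employment? yes — 1 of 3 hold (need ≥2) → not satisfied.
article 9 — Standard Person: [not an Exempt Resident (article 3)? yes] OR [the claimant has no caring responsibilities for an adult? yes] → satisfied.
article 8 — Tier IV Case: [the claimant has submitted a valid means declaration? no] OR [the claimant has caring responsibilities for an adult? no] → not satisfied.
article 1 — Tier III Household: [the claimant is habitually resident in the territory? yes] OR [the claimant has a dependent child? no] → satisfied.
article 7 — Tier I Person: [not a Tier IV Case (article 8)? yes] AND [Tier III Household (article 1)? yes] → satisfied.
article 5 — Class-P Person: Scheduled Household (article 6)? no; Standard Person (article 9)? yes; Tier I Person (article 7)? yes — 2 of 3 hold (need ≥2) → satisfied.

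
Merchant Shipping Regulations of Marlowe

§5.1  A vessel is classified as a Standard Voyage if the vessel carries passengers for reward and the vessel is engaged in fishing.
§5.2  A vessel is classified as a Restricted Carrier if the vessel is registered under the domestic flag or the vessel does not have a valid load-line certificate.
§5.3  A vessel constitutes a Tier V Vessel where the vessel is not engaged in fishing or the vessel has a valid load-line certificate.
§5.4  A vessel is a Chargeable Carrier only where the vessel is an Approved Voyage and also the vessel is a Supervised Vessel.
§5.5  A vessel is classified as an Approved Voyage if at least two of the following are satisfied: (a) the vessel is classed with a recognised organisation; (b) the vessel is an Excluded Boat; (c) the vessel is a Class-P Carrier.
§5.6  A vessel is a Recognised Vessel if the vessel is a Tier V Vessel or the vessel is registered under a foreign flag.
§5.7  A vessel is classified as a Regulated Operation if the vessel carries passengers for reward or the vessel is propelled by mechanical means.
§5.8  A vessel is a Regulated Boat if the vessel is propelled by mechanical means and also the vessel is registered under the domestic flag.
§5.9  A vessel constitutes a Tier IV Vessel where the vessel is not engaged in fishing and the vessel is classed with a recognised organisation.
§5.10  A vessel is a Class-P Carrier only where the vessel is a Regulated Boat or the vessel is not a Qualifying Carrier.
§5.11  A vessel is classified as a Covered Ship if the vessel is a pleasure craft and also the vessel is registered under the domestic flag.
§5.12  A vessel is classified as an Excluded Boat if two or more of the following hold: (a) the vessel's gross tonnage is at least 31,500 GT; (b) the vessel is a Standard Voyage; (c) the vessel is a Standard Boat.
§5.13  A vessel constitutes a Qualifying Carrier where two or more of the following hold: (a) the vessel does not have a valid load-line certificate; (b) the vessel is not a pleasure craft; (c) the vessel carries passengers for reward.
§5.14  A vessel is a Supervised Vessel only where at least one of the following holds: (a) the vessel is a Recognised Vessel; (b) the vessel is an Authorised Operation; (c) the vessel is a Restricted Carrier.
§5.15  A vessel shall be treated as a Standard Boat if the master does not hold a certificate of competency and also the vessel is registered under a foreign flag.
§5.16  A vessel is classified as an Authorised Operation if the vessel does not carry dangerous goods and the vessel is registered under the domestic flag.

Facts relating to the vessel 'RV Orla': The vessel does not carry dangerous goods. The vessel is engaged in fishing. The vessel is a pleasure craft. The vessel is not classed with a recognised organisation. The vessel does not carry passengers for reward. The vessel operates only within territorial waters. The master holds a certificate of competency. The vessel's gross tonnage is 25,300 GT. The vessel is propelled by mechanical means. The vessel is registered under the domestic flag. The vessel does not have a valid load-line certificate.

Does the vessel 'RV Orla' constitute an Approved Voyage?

Under §5.1: the vessel carries passengers for reward? no; and the vessel is engaged in fishing? yes. So the vessel is not a Standard Voyage.
Under §5.15: the master does not hold a certificate of competency? no; and the vessel is registered under a foreign flag? no. So the vessel is not a Standard Boat.
Under §5.12: vessel's gross tonnage: 25,300 GT ≥ 31,500 GT? no; Standard Voyage (§5.1)? no; Standard Boat (§5.15)? no — 0 of 3 hold (need ≥2) → not satisfied.
Under §5.8: the vessel is propelled by mechanical means? yes; and the vessel is registered under the domestic flag? yes. So the vessel is a Regulated Boat.
Under §5.13: the vessel does not have a valid load-line certificate? yes; the vessel is not a pleasure craft? no; the vessel carries passengers for reward? no — 1 of 3 hold (need ≥2) → not satisfied.
Under §5.10: Regulated Boat (§5.8)? yes; or not a Qualifying Carrier (§5.13)? yes. So the vessel is a Class-P Carrier.
Under §5.5: the vessel is classed with a recognised organisation? no; Excluded Boat (§5.12)? no; Class-P Carrier (§5.10)? yes — 1 of 3 hold (need ≥2) → not satisfied.

No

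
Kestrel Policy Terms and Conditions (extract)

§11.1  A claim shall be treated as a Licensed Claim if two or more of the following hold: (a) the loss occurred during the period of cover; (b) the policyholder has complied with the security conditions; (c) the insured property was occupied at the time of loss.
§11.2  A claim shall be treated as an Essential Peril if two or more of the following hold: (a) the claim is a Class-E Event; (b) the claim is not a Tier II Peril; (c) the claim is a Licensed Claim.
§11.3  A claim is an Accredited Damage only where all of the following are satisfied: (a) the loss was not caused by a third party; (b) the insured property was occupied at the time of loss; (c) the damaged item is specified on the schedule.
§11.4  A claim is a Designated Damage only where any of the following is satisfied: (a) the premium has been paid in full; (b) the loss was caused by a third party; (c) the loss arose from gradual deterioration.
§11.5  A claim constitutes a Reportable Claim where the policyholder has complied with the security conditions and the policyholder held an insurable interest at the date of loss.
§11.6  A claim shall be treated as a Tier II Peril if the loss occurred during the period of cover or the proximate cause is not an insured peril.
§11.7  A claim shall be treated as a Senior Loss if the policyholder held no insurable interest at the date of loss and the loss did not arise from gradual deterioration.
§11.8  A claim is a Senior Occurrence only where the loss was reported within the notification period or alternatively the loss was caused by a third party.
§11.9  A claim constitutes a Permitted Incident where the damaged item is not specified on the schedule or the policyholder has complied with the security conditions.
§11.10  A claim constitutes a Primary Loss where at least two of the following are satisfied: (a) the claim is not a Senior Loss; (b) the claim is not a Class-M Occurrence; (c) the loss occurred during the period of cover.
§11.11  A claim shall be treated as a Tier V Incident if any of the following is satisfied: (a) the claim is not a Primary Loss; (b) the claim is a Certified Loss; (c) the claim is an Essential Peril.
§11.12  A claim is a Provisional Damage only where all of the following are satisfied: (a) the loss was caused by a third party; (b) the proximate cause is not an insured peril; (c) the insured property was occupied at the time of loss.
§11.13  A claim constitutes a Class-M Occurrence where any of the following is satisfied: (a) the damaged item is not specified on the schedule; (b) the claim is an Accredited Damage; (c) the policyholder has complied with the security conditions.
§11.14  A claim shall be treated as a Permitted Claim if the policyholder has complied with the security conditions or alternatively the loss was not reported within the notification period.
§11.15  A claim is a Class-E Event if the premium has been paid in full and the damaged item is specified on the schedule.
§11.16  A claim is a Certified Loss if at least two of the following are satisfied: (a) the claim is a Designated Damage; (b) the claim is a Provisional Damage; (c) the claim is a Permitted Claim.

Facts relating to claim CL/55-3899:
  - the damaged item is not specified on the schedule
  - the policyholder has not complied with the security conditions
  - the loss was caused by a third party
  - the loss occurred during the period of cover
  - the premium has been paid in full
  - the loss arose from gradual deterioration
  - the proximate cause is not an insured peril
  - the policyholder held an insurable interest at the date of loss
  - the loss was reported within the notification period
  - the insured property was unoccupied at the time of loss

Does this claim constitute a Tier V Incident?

§11.7 — Senior Loss: [the policyholder held no insurable interest at the date of loss? no] AND [the loss did not arise from gradual deterioration? no] → not satisfied.
§11.3 — Accredited Damage: [the loss was not caused by a third party? no] AND [the insured property was occupied at the time of loss? no] AND [the damaged item is specified on the schedule? no] → not satisfied.
§11.13 — Class-M Occurrence: [the damaged item is not specified on the schedule? yes] OR [Accredited Damage (§11.3)? no] OR [the policyholder has complied with the security conditions? no] → satisfied.
§11.10 — Primary Loss: not a Senior Loss (§11.7)? yes; not a Class-M Occurrence (§11.13)? no; the loss occurred during the period of cover? yes — 2 of 3 hold (need ≥2) → satisfied.
§11.4 — Designated Damage: [the premium has been paid in full? yes] OR [the loss was caused by a third party? yes] OR [the loss arose from gradual deterioration? yes] → satisfied.
§11.12 — Provisional Damage: [the loss was caused by a third party? yes] AND [the proximate cause is not an insured peril? yes] AND [the insured property was occupied at the time of loss? no] → not satisfied.
§11.14 — Permitted Claim: [the policyholder has complied with the security conditions? no] OR [the loss was not reported within the notification period? no] → not satisfied.
§11.16 — Certified Loss: Designated Damage (§11.4)? yes; Provisional Damage (§11.12)? no; Permitted Claim (§11.14)? no — 1 of 3 hold (need ≥2) → not satisfied.
§11.15 — Class-E Event: [the premium has been paid in full? yes] AND [the damaged item is specified on the schedule? no] → not satisfied.
§11.6 — Tier II Peril: [the loss occurred during the period of cover? yes] OR [the proximate cause is not an insured peril? yes] → satisfied.
§11.1 — Licensed Claim: the loss occurred during the period of cover? yes; the policyholder has complied with the security conditions? no; the insured property was occupied at the time of loss? no — 1 of 3 hold (need ≥2) → not satisfied.
§11.2 — Essential Peril: Class-E Event (§11.15)? no; not a Tier II Peril (§11.6)? no; Licensed Claim (§11.1)? no — 0 of 3 hold (need ≥2) → not satisfied.
§11.11 — Tier V Incident: [not a Primary Loss (§11.10)? no] OR [Certified Loss (§11.16)? no] OR [Essential Peril (§11.2)? no] → not satisfied.

No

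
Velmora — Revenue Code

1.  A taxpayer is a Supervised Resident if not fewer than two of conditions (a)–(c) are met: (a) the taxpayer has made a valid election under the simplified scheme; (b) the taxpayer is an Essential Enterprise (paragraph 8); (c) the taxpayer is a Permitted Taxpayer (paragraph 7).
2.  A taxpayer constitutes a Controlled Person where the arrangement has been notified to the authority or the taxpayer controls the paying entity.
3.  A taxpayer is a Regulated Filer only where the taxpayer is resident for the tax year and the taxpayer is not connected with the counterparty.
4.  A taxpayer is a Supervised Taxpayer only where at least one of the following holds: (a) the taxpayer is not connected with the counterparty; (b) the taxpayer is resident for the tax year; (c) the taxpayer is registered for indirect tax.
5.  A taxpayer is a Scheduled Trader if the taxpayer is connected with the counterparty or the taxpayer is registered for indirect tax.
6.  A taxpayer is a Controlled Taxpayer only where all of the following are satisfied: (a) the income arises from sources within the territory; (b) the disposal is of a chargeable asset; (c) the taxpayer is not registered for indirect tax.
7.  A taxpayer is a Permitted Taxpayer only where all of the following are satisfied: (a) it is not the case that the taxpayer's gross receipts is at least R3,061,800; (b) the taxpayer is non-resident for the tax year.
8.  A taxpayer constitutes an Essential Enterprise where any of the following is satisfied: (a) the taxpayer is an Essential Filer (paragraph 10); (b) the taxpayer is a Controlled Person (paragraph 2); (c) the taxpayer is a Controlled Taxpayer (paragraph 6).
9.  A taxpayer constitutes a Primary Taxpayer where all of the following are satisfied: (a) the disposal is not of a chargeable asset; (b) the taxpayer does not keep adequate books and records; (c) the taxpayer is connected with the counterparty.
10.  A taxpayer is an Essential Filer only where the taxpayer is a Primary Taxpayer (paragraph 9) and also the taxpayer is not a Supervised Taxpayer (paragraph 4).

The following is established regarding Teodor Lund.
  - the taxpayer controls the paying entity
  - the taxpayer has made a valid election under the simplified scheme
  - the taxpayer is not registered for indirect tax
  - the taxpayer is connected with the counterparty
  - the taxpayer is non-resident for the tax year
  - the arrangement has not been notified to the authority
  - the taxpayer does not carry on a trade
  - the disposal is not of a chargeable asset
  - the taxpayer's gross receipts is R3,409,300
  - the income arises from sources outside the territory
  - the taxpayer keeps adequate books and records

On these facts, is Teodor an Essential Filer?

Under paragraph 9: the disposal is not of a chargeable asset? yes; and the taxpayer does not keep adequate books and records? no; and the taxpayer is connected with the counterparty? yes. So the taxpayer is not a Primary Taxpayer.
Under paragraph 4: the taxpayer is not connected with the counterparty? no; or the taxpayer is resident for the tax year? no; or the taxpayer is registered for indirect tax? no. So the taxpayer is not a Supervised Taxpayer.
Under paragraph 10: Primary Taxpayer (paragraph 9)? no; and not a Supervised Taxpayer (paragraph 4)? yes. So the taxpayer is not an Essential Filer.

No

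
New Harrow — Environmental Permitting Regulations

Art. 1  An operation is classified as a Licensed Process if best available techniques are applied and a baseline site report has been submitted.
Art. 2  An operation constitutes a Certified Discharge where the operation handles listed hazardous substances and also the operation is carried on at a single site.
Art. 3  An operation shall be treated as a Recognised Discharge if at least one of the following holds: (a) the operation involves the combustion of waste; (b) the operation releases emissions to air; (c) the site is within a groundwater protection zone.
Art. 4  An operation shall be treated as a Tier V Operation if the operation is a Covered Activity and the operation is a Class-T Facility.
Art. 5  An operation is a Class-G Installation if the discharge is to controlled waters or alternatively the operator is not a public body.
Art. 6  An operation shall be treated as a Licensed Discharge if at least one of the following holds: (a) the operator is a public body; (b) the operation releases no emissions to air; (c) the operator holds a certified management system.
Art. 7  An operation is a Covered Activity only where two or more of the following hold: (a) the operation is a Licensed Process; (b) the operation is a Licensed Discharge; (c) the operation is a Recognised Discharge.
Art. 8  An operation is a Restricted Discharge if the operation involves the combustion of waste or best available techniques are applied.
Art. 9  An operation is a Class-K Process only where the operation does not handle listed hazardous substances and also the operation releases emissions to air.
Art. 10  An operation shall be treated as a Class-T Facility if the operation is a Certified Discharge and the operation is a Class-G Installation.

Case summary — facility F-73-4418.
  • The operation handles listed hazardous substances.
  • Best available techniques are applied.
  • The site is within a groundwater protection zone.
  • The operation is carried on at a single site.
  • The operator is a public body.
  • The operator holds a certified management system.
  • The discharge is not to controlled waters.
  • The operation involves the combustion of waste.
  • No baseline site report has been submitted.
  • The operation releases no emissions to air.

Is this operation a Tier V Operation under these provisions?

article 1 — Licensed Process: [best available techniques are applied? yes] AND [a baseline site report has been submitted? no] → not satisfied.
article 6 — Licensed Discharge: [the operator is a public body? yes] OR [the operation releases no emissions to air? yes] OR [the operator holds a certified management system? yes] → satisfied.
article 3 — Recognised Discharge: [the operation involves the combustion of waste? yes] OR [the operation releases emissions to air? no] OR [the site is within a groundwater protection zone? yes] → satisfied.
article 7 — Covered Activity: Licensed Process (article 1)? no; Licensed Discharge (article 6)? yes; Recognised Discharge (article 3)? yes — 2 of 3 hold (need ≥2) → satisfied.
article 2 — Certified Discharge: [the operation handles listed hazardous substances? yes] AND [the operation is carried on at a single site? yes] → satisfied.
article 5 — Class-G Installation: [the discharge is to controlled waters? no] OR [the operator is not a public body? no] → not satisfied.
article 10 — Class-T Facility: [Certified Discharge (article 2)? yes] AND [Class-G Installation (article 5)? no] → not satisfied.
article 4 — Tier V Operation: [Covered Activity (article 7)? yes] AND [Class-T Facility (article 10)? no] → not satisfied.

No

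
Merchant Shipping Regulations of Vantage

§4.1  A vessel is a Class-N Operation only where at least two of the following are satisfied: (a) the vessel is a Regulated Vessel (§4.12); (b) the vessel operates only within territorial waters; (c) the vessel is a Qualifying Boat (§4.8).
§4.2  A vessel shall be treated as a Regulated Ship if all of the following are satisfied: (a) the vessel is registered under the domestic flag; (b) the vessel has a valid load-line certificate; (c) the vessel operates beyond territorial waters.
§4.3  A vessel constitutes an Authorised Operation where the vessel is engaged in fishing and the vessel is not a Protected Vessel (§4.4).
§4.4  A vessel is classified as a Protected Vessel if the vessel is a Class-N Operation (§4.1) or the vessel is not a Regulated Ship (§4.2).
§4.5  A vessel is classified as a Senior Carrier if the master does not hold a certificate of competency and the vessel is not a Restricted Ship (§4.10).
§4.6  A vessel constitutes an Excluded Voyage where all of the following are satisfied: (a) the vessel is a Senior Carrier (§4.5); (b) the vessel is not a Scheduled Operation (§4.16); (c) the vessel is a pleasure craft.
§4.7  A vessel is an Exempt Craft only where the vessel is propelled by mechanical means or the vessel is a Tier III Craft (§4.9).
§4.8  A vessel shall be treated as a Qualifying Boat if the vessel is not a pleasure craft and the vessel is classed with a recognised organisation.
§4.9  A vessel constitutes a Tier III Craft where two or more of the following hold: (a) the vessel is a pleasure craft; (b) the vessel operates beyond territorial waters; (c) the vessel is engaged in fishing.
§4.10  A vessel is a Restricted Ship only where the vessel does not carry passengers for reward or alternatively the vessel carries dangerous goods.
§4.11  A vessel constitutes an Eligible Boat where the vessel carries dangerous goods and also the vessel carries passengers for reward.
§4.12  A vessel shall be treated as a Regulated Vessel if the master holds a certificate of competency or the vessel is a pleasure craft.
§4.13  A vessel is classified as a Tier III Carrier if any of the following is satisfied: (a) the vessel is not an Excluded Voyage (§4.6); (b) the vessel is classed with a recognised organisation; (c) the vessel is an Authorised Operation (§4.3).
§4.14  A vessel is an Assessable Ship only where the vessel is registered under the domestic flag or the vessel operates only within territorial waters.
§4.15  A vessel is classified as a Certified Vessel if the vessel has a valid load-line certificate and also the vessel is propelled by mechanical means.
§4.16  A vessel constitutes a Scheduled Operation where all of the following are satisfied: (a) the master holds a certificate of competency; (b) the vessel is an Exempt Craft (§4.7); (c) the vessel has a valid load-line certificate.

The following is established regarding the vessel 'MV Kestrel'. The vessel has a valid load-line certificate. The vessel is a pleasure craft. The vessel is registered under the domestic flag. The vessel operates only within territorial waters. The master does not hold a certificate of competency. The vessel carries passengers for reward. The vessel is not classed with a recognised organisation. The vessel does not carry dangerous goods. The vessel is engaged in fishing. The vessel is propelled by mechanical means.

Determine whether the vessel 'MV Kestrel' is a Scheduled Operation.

No

Under §4.9: the vessel is a pleasure craft? yes; the vessel operates beyond territorial waters? no; the vessel is engaged in fishing? yes — 2 of 3 hold (need ≥2) → satisfied.
Under §4.7: the vessel is propelled by mechanical means? yes; or Tier III Craft (§4.9)? yes. So the vessel is an Exempt Craft.
Under §4.16: the master holds a certificate of competency? no; and Exempt Craft (§4.7)? yes; and the vessel has a valid load-line certificate? yes. So the vessel is not a Scheduled Operation.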